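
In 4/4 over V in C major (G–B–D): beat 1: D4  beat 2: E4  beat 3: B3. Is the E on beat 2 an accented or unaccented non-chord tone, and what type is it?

The harmony at that moment is G major triad (G, B, D); E4 is not a chord tone.
It is approached by step up from D4 and left by leap down to B3.
Step in, leap out — an escape tone.
It falls on a weak beat, so it is unaccented.

Unaccented escape tone.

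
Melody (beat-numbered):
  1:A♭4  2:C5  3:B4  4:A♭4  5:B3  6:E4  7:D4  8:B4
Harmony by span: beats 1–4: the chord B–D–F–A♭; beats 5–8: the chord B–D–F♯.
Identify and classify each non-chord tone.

The harmony at that moment is B diminished seventh chord (B, D, F, A♭); C5 is not a chord tone.
It is approached by leap up from A♭4 and left by step down to B4.
Leap in, step out — an appoggiatura.
The harmony at that moment is B minor triad (B, D, F♯); E4 is not a chord tone.
It is approached by leap up from B3 and left by step down to D4.
Leap in, step out — an appoggiatura.

C5 (beat 2) — appoggiatura; E4 (beat 6) — appoggiatura.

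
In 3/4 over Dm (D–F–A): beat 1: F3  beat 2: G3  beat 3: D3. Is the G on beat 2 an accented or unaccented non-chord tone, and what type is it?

Unaccented escape tone.

The harmony at that moment is D minor triad (D, F, A); G3 is not a chord tone.
It is approached by step up from F3 and left by leap down to D3.
Step in, leap out — an escape tone.
It falls on a weak beat, so it is unaccented.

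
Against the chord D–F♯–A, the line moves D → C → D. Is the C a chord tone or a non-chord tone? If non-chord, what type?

The harmony at that moment is D major triad (D, F♯, A); C is not a chord tone.
It is approached by step down from D and left by step up to D.
Step away and step back to the same note — a neighbor tone (lower neighbor).

Non-chord tone — a neighbor tone.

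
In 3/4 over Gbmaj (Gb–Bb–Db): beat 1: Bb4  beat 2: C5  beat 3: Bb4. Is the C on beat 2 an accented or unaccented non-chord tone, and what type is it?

Unaccented neighbor tone.

The harmony at that moment is Gb major triad (Gb, Bb, Db); C5 is not a chord tone.
It is approached by step up from Bb4 and left by step down to Bb4.
Step away and step back to the same note — a neighbor tone (upper neighbor).
It falls on a weak beat, so it is unaccented.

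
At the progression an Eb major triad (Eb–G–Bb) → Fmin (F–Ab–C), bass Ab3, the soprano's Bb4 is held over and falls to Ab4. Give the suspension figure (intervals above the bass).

9–8 suspension.

At the second chord the bass is Ab3. The suspended Bb4 lies a ninth above the bass; after resolving down by step to Ab4, the interval above the bass becomes an octave.
Suspension figures are named by those two intervals: 9–8.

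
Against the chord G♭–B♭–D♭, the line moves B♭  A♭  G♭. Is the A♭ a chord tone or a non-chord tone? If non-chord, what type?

The harmony at that moment is G♭ major triad (G♭, B♭, D♭); A♭ is not a chord tone.
It is approached by step down from B♭ and left by step down to G♭.
Step in, step out in the same direction — a passing tone.

Non-chord tone — a passing tone.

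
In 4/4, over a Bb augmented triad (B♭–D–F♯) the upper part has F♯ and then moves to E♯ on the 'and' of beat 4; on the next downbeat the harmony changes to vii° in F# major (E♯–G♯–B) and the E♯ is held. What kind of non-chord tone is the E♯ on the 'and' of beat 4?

Anticipation.

The harmony at that moment is B♭ augmented triad (B♭, D, F♯); E♯ is not a chord tone.
It is approached by step down from F♯ and then sustained as the same pitch into the next harmony.
Arriving early and becoming a chord tone when the harmony changes — an anticipation.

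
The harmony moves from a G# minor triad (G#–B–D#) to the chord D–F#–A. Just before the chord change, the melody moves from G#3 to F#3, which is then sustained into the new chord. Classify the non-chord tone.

F#3 is an anticipation.

The harmony at that moment is G# minor triad (G#, B, D#); F#3 is not a chord tone.
It is approached by step down from G#3 and then sustained as the same pitch into the next harmony.
Arriving early and becoming a chord tone when the harmony changes — an anticipation.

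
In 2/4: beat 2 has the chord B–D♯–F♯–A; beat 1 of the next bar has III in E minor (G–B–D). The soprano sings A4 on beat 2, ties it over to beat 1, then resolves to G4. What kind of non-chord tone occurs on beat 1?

Suspension.

The harmony at that moment is G major triad (G, B, D); A4 is not a chord tone.
It is held over (the same pitch as the preceding A4) and left by step down to G4.
Held over from the previous chord and resolving down by step — a suspension.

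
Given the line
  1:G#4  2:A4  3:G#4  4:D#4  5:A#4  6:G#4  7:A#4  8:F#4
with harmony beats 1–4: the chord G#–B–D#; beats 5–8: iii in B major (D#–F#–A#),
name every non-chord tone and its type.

The harmony at that moment is G# minor triad (G#, B, D#); A4 is not a chord tone.
It is approached by step up from G#4 and left by step down to G#4.
Step away and step back to the same note — a neighbor tone (upper neighbor).
The harmony at that moment is D# minor triad (D#, F#, A#); G#4 is not a chord tone.
It is approached by step down from A#4 and left by step up to A#4.
Step away and step back to the same note — a neighbor tone (lower neighbor).

A4 (beat 2) — neighbor tone; G#4 (beat 6) — neighbor tone.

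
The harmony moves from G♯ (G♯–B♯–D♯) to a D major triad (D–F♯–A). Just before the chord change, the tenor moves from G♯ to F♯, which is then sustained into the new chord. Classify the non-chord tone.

F♯ is an anticipation.

The harmony at that moment is G♯ major triad (G♯, B♯, D♯); F♯ is not a chord tone.
It is approached by step down from G♯ and then sustained as the same pitch into the next harmony.
Arriving early and becoming a chord tone when the harmony changes — an anticipation.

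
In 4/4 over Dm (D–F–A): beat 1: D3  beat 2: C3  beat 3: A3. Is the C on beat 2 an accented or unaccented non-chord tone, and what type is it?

The harmony at that moment is D minor triad (D, F, A); C3 is not a chord tone.
It is approached by step down from D3 and left by leap up to A3.
Step in, leap out — an escape tone.
It falls on a weak beat, so it is unaccented.

Unaccented escape tone.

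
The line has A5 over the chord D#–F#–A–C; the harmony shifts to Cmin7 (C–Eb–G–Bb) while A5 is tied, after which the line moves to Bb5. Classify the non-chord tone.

The harmony at that moment is C minor seventh chord (C, Eb, G, Bb); A5 is not a chord tone.
It is held over (the same pitch as the preceding A5) and left by step up to Bb5.
Held over from the previous chord and resolving up by step — a retardation.

A5 is a retardation.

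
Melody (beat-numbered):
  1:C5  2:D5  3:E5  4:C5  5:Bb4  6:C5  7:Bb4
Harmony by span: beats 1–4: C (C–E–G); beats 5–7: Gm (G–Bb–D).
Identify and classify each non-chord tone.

The harmony at that moment is C major triad (C, E, G); D5 is not a chord tone.
It is approached by step up from C5 and left by step up to E5.
Step in, step out in the same direction — a passing tone.
The harmony at that moment is G minor triad (G, Bb, D); C5 is not a chord tone.
It is approached by step up from Bb4 and left by step down to Bb4.
Step away and step back to the same note — a neighbor tone (upper neighbor).

D5 (beat 2) — passing tone; C5 (beat 6) — neighbor tone.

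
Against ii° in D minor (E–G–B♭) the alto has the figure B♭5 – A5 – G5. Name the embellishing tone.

The harmony at that moment is E diminished triad (E, G, B♭); A5 is not a chord tone.
It is approached by step down from B♭5 and left by step down to G5.
Step in, step out in the same direction — a passing tone.

A5 is a passing tone.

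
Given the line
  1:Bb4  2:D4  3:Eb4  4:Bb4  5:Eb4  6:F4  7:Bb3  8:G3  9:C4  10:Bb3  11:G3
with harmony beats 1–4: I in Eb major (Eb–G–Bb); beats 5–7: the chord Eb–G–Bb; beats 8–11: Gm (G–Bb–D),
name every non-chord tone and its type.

The harmony at that moment is Eb major triad (Eb, G, Bb); D4 is not a chord tone.
It is approached by leap down from Bb4 and left by step up to Eb4.
Leap in, step out — an appoggiatura.
The harmony at that moment is Eb major triad (Eb, G, Bb); F4 is not a chord tone.
It is approached by step up from Eb4 and left by leap down to Bb3.
Step in, leap out — an escape tone.
The harmony at that moment is G minor triad (G, Bb, D); C4 is not a chord tone.
It is approached by leap up from G3 and left by step down to Bb3.
Leap in, step out — an appoggiatura.

D4 (beat 2) — appoggiatura; F4 (beat 6) — escape tone; C4 (beat 9) — appoggiatura.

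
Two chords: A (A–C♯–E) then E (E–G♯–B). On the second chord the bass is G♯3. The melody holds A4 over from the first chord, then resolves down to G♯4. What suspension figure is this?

9–8 suspension.

At the second chord the bass is G♯3. The suspended A4 lies a ninth above the bass; after resolving down by step to G♯4, the interval above the bass becomes an octave.
Suspension figures are named by those two intervals: 9–8.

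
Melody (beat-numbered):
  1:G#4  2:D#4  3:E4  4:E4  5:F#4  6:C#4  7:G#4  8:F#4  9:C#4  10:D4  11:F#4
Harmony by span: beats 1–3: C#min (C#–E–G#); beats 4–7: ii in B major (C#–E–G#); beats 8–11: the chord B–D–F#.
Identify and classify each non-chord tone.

The harmony at that moment is C# minor triad (C#, E, G#); D#4 is not a chord tone.
It is approached by leap down from G#4 and left by step up to E4.
Leap in, step out — an appoggiatura.
The harmony at that moment is C# minor triad (C#, E, G#); F#4 is not a chord tone.
It is approached by step up from E4 and left by leap down to C#4.
Step in, leap out — an escape tone.
The harmony at that moment is B minor triad (B, D, F#); C#4 is not a chord tone.
It is approached by leap down from F#4 and left by step up to D4.
Leap in, step out — an appoggiatura.

D#4 (beat 2) — appoggiatura; F#4 (beat 5) — escape tone; C#4 (beat 9) — appoggiatura.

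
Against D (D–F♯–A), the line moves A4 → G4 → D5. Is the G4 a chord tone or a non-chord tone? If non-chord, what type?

The harmony at that moment is D major triad (D, F♯, A); G4 is not a chord tone.
It is approached by step down from A4 and left by leap up to D5.
Step in, leap out — an escape tone.

Non-chord tone — an escape tone.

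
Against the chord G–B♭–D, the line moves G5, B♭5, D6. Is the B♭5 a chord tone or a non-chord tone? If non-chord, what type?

Chord tone (the third of G minor triad).

G minor triad contains G, B♭, D; B♭ is the third, so it is a chord tone.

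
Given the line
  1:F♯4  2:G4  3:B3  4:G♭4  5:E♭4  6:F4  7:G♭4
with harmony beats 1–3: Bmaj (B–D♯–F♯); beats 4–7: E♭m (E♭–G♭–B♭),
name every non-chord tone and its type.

G4 (beat 2) — escape tone; F4 (beat 6) — passing tone.

The harmony at that moment is B major triad (B, D♯, F♯); G4 is not a chord tone.
It is approached by step up from F♯4 and left by leap down to B3.
Step in, leap out — an escape tone.
The harmony at that moment is E♭ minor triad (E♭, G♭, B♭); F4 is not a chord tone.
It is approached by step up from E♭4 and left by step up to G♭4.
Step in, step out in the same direction — a passing tone.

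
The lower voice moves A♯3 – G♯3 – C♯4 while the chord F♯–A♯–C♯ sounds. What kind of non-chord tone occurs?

The harmony at that moment is F♯ major triad (F♯, A♯, C♯); G♯3 is not a chord tone.
It is approached by step down from A♯3 and left by leap up to C♯4.
Step in, leap out — an escape tone.

G♯3 is an escape tone.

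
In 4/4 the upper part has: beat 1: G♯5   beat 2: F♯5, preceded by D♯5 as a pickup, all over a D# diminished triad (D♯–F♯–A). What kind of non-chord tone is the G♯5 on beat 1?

Appoggiatura.

The harmony at that moment is D♯ diminished triad (D♯, F♯, A); G♯5 is not a chord tone.
It is approached by leap up from D♯5 and left by step down to F♯5.
Leap in, step out, metrically accented — an appoggiatura.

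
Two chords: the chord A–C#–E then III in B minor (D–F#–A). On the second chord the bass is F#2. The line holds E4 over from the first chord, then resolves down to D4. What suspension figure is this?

At the second chord the bass is F#2. The suspended E4 lies a seventh above the bass; after resolving down by step to D4, the interval above the bass becomes a sixth.
Suspension figures are named by those two intervals: 7–6.

7–6 suspension.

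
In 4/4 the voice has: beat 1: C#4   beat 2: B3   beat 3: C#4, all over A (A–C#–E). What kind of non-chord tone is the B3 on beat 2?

The harmony at that moment is A major triad (A, C#, E); B3 is not a chord tone.
It is approached by step down from C#4 and left by step up to C#4.
Step away and step back to the same note — a neighbor tone (lower neighbor).

Lower neighbor tone.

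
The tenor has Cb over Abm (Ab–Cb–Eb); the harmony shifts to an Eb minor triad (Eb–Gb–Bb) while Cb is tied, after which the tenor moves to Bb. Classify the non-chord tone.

Cb is a suspension.

The harmony at that moment is Eb minor triad (Eb, Gb, Bb); Cb is not a chord tone.
It is held over (the same pitch as the preceding Cb) and left by step down to Bb.
Held over from the previous chord and resolving down by step — a suspension.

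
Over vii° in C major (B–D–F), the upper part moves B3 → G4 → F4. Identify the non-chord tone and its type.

G4 is an appoggiatura.

The harmony at that moment is B diminished triad (B, D, F); G4 is not a chord tone.
It is approached by leap up from B3 and left by step down to F4.
Leap in, step out — an appoggiatura.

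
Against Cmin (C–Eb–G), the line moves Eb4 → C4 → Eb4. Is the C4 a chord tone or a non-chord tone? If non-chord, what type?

Chord tone (the root of C minor triad).

C minor triad contains C, Eb, G; C is the root, so it is a chord tone.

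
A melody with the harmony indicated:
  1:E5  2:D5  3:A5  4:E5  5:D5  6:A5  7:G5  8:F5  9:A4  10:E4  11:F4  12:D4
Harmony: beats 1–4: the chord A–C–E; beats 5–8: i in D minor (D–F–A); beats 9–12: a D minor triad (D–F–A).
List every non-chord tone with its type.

D5 (beat 2) — escape tone; G5 (beat 7) — passing tone; E4 (beat 10) — appoggiatura.

The harmony at that moment is A minor triad (A, C, E); D5 is not a chord tone.
It is approached by step down from E5 and left by leap up to A5.
Step in, leap out — an escape tone.
The harmony at that moment is D minor triad (D, F, A); G5 is not a chord tone.
It is approached by step down from A5 and left by step down to F5.
Step in, step out in the same direction — a passing tone.
The harmony at that moment is D minor triad (D, F, A); E4 is not a chord tone.
It is approached by leap down from A4 and left by step up to F4.
Leap in, step out — an appoggiatura.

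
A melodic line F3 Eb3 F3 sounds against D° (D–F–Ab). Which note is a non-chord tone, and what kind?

The harmony at that moment is D diminished triad (D, F, Ab); Eb3 is not a chord tone.
It is approached by step down from F3 and left by step up to F3.
Step away and step back to the same note — a neighbor tone (lower neighbor).

Eb3 is a neighbor tone.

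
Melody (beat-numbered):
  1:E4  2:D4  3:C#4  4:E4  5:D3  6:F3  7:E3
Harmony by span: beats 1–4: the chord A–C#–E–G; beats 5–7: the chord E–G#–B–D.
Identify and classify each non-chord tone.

The harmony at that moment is A dominant seventh chord (A, C#, E, G); D4 is not a chord tone.
It is approached by step down from E4 and left by step down to C#4.
Step in, step out in the same direction — a passing tone.
The harmony at that moment is E dominant seventh chord (E, G#, B, D); F3 is not a chord tone.
It is approached by leap up from D3 and left by step down to E3.
Leap in, step out — an appoggiatura.

D4 (beat 2) — passing tone; F3 (beat 6) — appoggiatura.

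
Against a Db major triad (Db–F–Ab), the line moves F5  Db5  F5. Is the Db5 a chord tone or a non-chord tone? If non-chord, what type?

Db major triad contains Db, F, Ab; Db is the root, so it is a chord tone.

Chord tone (the root of Db major triad).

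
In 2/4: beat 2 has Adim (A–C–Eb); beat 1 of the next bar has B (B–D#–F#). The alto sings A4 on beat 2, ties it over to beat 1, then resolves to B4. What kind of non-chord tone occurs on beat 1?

The harmony at that moment is B major triad (B, D#, F#); A4 is not a chord tone.
It is held over (the same pitch as the preceding A4) and left by step up to B4.
Held over from the previous chord and resolving up by step — a retardation.

Retardation.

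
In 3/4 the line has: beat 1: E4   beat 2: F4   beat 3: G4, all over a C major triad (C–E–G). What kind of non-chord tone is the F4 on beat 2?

The harmony at that moment is C major triad (C, E, G); F4 is not a chord tone.
It is approached by step up from E4 and left by step up to G4.
Step in, step out in the same direction — a passing tone.

Passing tone.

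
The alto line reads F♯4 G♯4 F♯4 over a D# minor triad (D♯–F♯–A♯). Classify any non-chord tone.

G♯4 is a neighbor tone.

The harmony at that moment is D♯ minor triad (D♯, F♯, A♯); G♯4 is not a chord tone.
It is approached by step up from F♯4 and left by step down to F♯4.
Step away and step back to the same note — a neighbor tone (upper neighbor).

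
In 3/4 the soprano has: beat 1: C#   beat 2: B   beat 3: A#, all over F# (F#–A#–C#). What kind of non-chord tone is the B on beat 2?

Passing tone.

The harmony at that moment is F# major triad (F#, A#, C#); B is not a chord tone.
It is approached by step down from C# and left by step down to A#.
Step in, step out in the same direction — a passing tone.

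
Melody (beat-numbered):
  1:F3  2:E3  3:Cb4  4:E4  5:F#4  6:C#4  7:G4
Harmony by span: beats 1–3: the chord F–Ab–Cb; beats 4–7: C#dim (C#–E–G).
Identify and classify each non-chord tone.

E3 (beat 2) — escape tone; F#4 (beat 5) — escape tone.

The harmony at that moment is F diminished triad (F, Ab, Cb); E3 is not a chord tone.
It is approached by step down from F3 and left by leap up to Cb4.
Step in, leap out — an escape tone.
The harmony at that moment is C# diminished triad (C#, E, G); F#4 is not a chord tone.
It is approached by step up from E4 and left by leap down to C#4.
Step in, leap out — an escape tone.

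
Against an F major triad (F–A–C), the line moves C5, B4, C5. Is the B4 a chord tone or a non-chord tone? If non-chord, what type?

The harmony at that moment is F major triad (F, A, C); B4 is not a chord tone.
It is approached by step down from C5 and left by step up to C5.
Step away and step back to the same note — a neighbor tone (lower neighbor).

Non-chord tone — a neighbor tone.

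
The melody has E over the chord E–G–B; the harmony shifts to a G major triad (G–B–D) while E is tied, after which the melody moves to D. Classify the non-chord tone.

E is a suspension.

The harmony at that moment is G major triad (G, B, D); E is not a chord tone.
It is held over (the same pitch as the preceding E) and left by step down to D.
Held over from the previous chord and resolving down by step — a suspension.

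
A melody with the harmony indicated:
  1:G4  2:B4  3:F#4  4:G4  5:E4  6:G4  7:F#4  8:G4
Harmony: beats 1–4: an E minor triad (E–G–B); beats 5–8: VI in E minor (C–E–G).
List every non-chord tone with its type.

The harmony at that moment is E minor triad (E, G, B); F#4 is not a chord tone.
It is approached by leap down from B4 and left by step up to G4.
Leap in, step out — an appoggiatura.
The harmony at that moment is C major triad (C, E, G); F#4 is not a chord tone.
It is approached by step down from G4 and left by step up to G4.
Step away and step back to the same note — a neighbor tone (lower neighbor).

F#4 (beat 3) — appoggiatura; F#4 (beat 7) — neighbor tone.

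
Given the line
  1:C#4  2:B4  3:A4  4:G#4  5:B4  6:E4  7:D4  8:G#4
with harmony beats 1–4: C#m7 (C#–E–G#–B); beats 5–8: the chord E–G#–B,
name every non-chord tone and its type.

The harmony at that moment is C# minor seventh chord (C#, E, G#, B); A4 is not a chord tone.
It is approached by step down from B4 and left by step down to G#4.
Step in, step out in the same direction — a passing tone.
The harmony at that moment is E major triad (E, G#, B); D4 is not a chord tone.
It is approached by step down from E4 and left by leap up to G#4.
Step in, leap out — an escape tone.

A4 (beat 3) — passing tone; D4 (beat 7) — escape tone.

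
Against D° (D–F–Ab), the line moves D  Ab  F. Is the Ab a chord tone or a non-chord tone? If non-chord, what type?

D diminished triad contains D, F, Ab; Ab is the fifth, so it is a chord tone.

Chord tone (the fifth of D diminished triad).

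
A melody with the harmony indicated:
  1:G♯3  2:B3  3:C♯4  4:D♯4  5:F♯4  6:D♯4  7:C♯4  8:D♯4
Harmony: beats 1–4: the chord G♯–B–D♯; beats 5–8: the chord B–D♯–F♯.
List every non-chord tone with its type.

C♯4 (beat 3) — passing tone; C♯4 (beat 7) — neighbor tone.

The harmony at that moment is G♯ minor triad (G♯, B, D♯); C♯4 is not a chord tone.
It is approached by step up from B3 and left by step up to D♯4.
Step in, step out in the same direction — a passing tone.
The harmony at that moment is B major triad (B, D♯, F♯); C♯4 is not a chord tone.
It is approached by step down from D♯4 and left by step up to D♯4.
Step away and step back to the same note — a neighbor tone (lower neighbor).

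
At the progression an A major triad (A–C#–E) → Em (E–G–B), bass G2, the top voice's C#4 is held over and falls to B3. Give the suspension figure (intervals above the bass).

4–3 suspension.

At the second chord the bass is G2. The suspended C#4 lies a fourth above the bass; after resolving down by step to B3, the interval above the bass becomes a third.
Suspension figures are named by those two intervals: 4–3.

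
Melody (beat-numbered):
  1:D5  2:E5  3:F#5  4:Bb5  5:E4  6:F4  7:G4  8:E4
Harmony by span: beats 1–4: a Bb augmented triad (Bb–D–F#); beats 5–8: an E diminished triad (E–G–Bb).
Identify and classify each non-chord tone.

E5 (beat 2) — passing tone; F4 (beat 6) — passing tone.

The harmony at that moment is Bb augmented triad (Bb, D, F#); E5 is not a chord tone.
It is approached by step up from D5 and left by step up to F#5.
Step in, step out in the same direction — a passing tone.
The harmony at that moment is E diminished triad (E, G, Bb); F4 is not a chord tone.
It is approached by step up from E4 and left by step up to G4.
Step in, step out in the same direction — a passing tone.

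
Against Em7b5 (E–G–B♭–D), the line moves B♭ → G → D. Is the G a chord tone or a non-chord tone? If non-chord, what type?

Chord tone (the third of E half-diminished seventh chord).

E half-diminished seventh chord contains E, G, B♭, D; G is the third, so it is a chord tone.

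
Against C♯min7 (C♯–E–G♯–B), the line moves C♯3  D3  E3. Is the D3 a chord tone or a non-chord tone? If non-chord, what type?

Non-chord tone — a passing tone.

The harmony at that moment is C♯ minor seventh chord (C♯, E, G♯, B); D3 is not a chord tone.
It is approached by step up from C♯3 and left by step up to E3.
Step in, step out in the same direction — a passing tone.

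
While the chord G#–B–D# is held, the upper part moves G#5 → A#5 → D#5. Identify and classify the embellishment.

The harmony at that moment is G# minor triad (G#, B, D#); A#5 is not a chord tone.
It is approached by step up from G#5 and left by leap down to D#5.
Step in, leap out — an escape tone.

A#5 is an escape tone.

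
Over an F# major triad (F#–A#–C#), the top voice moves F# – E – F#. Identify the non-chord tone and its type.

E is a neighbor tone.

The harmony at that moment is F# major triad (F#, A#, C#); E is not a chord tone.
It is approached by step down from F# and left by step up to F#.
Step away and step back to the same note — a neighbor tone (lower neighbor).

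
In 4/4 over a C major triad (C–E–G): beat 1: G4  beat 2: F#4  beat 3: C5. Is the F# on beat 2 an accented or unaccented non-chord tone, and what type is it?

The harmony at that moment is C major triad (C, E, G); F#4 is not a chord tone.
It is approached by step down from G4 and left by leap up to C5.
Step in, leap out — an escape tone.
It falls on a weak beat, so it is unaccented.

Unaccented escape tone.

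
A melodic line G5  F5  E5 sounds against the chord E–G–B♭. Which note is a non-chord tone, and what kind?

F5 is a passing tone.

The harmony at that moment is E diminished triad (E, G, B♭); F5 is not a chord tone.
It is approached by step down from G5 and left by step down to E5.
Step in, step out in the same direction — a passing tone.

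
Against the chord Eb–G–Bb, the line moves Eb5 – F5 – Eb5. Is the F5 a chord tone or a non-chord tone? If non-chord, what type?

Non-chord tone — a neighbor tone.

The harmony at that moment is Eb major triad (Eb, G, Bb); F5 is not a chord tone.
It is approached by step up from Eb5 and left by step down to Eb5.
Step away and step back to the same note — a neighbor tone (upper neighbor).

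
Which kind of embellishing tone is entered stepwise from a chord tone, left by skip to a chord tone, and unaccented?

Escape tone.

Approach: by step. Departure: by leap. Metric position: weak.
Step in, leap out, from a weak position — an escape tone (échappée). (It is the mirror image of the appoggiatura, which leaps in and steps out on a strong beat.)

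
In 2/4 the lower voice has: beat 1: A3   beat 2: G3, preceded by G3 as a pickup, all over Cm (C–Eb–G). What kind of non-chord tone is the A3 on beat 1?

Upper neighbor tone.

The harmony at that moment is C minor triad (C, Eb, G); A3 is not a chord tone.
It is approached by step up from G3 and left by step down to G3.
Step away and step back to the same note — a neighbor tone (upper neighbor).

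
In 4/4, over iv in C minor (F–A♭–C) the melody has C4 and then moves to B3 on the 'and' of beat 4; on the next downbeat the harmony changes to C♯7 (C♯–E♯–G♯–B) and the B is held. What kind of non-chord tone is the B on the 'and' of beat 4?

The harmony at that moment is F minor triad (F, A♭, C); B3 is not a chord tone.
It is approached by step down from C4 and then sustained as the same pitch into the next harmony.
Arriving early and becoming a chord tone when the harmony changes — an anticipation.

Anticipation.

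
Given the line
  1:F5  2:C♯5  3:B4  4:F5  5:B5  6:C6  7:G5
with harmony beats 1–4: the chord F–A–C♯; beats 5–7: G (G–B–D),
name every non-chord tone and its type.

The harmony at that moment is F augmented triad (F, A, C♯); B4 is not a chord tone.
It is approached by step down from C♯5 and left by leap up to F5.
Step in, leap out — an escape tone.
The harmony at that moment is G major triad (G, B, D); C6 is not a chord tone.
It is approached by step up from B5 and left by leap down to G5.
Step in, leap out — an escape tone.

B4 (beat 3) — escape tone; C6 (beat 6) — escape tone.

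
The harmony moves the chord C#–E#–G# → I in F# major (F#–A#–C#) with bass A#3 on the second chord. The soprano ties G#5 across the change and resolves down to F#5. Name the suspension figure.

At the second chord the bass is A#3. The suspended G#5 lies a seventh above the bass; after resolving down by step to F#5, the interval above the bass becomes a sixth.
Suspension figures are named by those two intervals: 7–6.

7–6 suspension.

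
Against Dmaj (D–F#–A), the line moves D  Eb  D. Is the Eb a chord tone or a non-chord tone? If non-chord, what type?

The harmony at that moment is D major triad (D, F#, A); Eb is not a chord tone.
It is approached by step up from D and left by step down to D.
Step away and step back to the same note — a neighbor tone (upper neighbor).

Non-chord tone — a neighbor tone.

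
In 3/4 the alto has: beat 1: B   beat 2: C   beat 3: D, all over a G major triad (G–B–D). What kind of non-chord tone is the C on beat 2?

Passing tone.

The harmony at that moment is G major triad (G, B, D); C is not a chord tone.
It is approached by step up from B and left by step up to D.
Step in, step out in the same direction — a passing tone.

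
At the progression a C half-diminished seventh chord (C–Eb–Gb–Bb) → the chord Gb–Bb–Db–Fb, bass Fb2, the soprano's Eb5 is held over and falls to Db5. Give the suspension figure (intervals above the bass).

At the second chord the bass is Fb2. The suspended Eb5 lies a seventh above the bass; after resolving down by step to Db5, the interval above the bass becomes a sixth.
Suspension figures are named by those two intervals: 7–6.

7–6 suspension.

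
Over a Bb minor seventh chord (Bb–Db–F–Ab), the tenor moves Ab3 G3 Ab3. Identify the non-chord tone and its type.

The harmony at that moment is Bb minor seventh chord (Bb, Db, F, Ab); G3 is not a chord tone.
It is approached by step down from Ab3 and left by step up to Ab3.
Step away and step back to the same note — a neighbor tone (lower neighbor).

G3 is a neighbor tone.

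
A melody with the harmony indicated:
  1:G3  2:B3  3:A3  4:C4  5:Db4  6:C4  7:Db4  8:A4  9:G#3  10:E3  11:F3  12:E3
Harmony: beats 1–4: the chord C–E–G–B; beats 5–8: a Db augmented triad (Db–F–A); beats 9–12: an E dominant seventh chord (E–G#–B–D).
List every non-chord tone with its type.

The harmony at that moment is C major seventh chord (C, E, G, B); A3 is not a chord tone.
It is approached by step down from B3 and left by leap up to C4.
Step in, leap out — an escape tone.
The harmony at that moment is Db augmented triad (Db, F, A); C4 is not a chord tone.
It is approached by step down from Db4 and left by step up to Db4.
Step away and step back to the same note — a neighbor tone (lower neighbor).
The harmony at that moment is E dominant seventh chord (E, G#, B, D); F3 is not a chord tone.
It is approached by step up from E3 and left by step down to E3.
Step away and step back to the same note — a neighbor tone (upper neighbor).

A3 (beat 3) — escape tone; C4 (beat 6) — neighbor tone; F3 (beat 11) — neighbor tone.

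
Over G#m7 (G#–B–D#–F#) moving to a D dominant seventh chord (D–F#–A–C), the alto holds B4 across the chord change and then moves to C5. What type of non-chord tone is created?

The harmony at that moment is D dominant seventh chord (D, F#, A, C); B4 is not a chord tone.
It is held over (the same pitch as the preceding B4) and left by step up to C5.
Held over from the previous chord and resolving up by step — a retardation.

B4 is a retardation.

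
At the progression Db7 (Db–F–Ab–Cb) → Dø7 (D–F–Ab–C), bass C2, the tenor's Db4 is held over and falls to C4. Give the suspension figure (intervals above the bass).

At the second chord the bass is C2. The suspended Db4 lies a ninth above the bass; after resolving down by step to C4, the interval above the bass becomes an octave.
Suspension figures are named by those two intervals: 9–8.

9–8 suspension.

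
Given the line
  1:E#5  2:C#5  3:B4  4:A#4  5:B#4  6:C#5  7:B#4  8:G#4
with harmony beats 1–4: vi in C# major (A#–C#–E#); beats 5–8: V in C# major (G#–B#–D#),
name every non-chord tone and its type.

The harmony at that moment is A# minor triad (A#, C#, E#); B4 is not a chord tone.
It is approached by step down from C#5 and left by step down to A#4.
Step in, step out in the same direction — a passing tone.
The harmony at that moment is G# major triad (G#, B#, D#); C#5 is not a chord tone.
It is approached by step up from B#4 and left by step down to B#4.
Step away and step back to the same note — a neighbor tone (upper neighbor).

B4 (beat 3) — passing tone; C#5 (beat 6) — neighbor tone.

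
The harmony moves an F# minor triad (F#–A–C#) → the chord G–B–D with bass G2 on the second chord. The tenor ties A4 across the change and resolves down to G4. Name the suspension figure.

At the second chord the bass is G2. The suspended A4 lies a ninth above the bass; after resolving down by step to G4, the interval above the bass becomes an octave.
Suspension figures are named by those two intervals: 9–8.

9–8 suspension.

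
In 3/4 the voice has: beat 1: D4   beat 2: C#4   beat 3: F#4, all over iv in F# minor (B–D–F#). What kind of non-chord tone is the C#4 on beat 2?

Escape tone.

The harmony at that moment is B minor triad (B, D, F#); C#4 is not a chord tone.
It is approached by step down from D4 and left by leap up to F#4.
Step in, leap out, on a weak beat — an escape tone.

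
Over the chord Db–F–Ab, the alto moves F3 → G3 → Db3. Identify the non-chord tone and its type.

The harmony at that moment is Db major triad (Db, F, Ab); G3 is not a chord tone.
It is approached by step up from F3 and left by leap down to Db3.
Step in, leap out — an escape tone.

G3 is an escape tone.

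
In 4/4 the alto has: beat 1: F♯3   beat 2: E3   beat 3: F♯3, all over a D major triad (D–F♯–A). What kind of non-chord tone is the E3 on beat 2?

The harmony at that moment is D major triad (D, F♯, A); E3 is not a chord tone.
It is approached by step down from F♯3 and left by step up to F♯3.
Step away and step back to the same note — a neighbor tone (lower neighbor).

Lower neighbor tone.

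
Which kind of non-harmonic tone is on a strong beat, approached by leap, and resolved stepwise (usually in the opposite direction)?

Appoggiatura.

Approach: by leap. Departure: by step. Metric position: strong.
Leap in, step out, in a metrically strong position — an appoggiatura. (It is the mirror image of the escape tone, which steps in and leaps out from a weak position.)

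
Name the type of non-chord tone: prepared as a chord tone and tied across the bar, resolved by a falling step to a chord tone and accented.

Suspension.

Approach: by preparation — the pitch is first a chord tone, then held (tied or repeated) while the harmony changes under it. Departure: down by step. Metric position: strong.
A prepared dissonance that resolves downward by step — a suspension. (The same figure resolving upward would be a retardation.)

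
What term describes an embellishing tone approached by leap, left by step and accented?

Approach: by leap. Departure: by step. Metric position: strong.
Leap in, step out, in a metrically strong position — an appoggiatura. (It is the mirror image of the escape tone, which steps in and leaps out from a weak position.)

Appoggiatura.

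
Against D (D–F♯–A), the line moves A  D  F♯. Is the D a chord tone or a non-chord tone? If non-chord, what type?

Chord tone (the root of D major triad).

D major triad contains D, F♯, A; D is the root, so it is a chord tone.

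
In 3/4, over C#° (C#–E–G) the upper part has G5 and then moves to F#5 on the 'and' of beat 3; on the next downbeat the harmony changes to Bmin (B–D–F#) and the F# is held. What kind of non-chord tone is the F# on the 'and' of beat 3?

The harmony at that moment is C# diminished triad (C#, E, G); F#5 is not a chord tone.
It is approached by step down from G5 and then sustained as the same pitch into the next harmony.
Arriving early and becoming a chord tone when the harmony changes — an anticipation.

Anticipation.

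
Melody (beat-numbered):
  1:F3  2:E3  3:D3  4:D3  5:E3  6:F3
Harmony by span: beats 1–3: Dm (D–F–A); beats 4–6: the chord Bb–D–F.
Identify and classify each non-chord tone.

E3 (beat 2) — passing tone; E3 (beat 5) — passing tone.

The harmony at that moment is D minor triad (D, F, A); E3 is not a chord tone.
It is approached by step down from F3 and left by step down to D3.
Step in, step out in the same direction — a passing tone.
The harmony at that moment is Bb major triad (Bb, D, F); E3 is not a chord tone.
It is approached by step up from D3 and left by step up to F3.
Step in, step out in the same direction — a passing tone.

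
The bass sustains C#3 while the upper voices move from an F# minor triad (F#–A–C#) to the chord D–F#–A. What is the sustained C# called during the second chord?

Pedal tone (pedal point).

The harmony at that moment is D major triad (D, F#, A); C#3 is not a chord tone.
It is held over (the same pitch as the preceding C#3) and then sustained as the same pitch into the next harmony.
Sustained through a change of harmony — a pedal tone.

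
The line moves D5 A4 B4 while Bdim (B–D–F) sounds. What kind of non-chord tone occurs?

The harmony at that moment is B diminished triad (B, D, F); A4 is not a chord tone.
It is approached by leap down from D5 and left by step up to B4.
Leap in, step out — an appoggiatura.

A4 is an appoggiatura.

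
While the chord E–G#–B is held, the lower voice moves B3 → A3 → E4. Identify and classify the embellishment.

The harmony at that moment is E major triad (E, G#, B); A3 is not a chord tone.
It is approached by step down from B3 and left by leap up to E4.
Step in, leap out — an escape tone.

A3 is an escape tone.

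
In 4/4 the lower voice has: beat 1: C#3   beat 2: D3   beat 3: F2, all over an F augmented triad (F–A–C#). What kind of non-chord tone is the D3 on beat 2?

The harmony at that moment is F augmented triad (F, A, C#); D3 is not a chord tone.
It is approached by step up from C#3 and left by leap down to F2.
Step in, leap out, on a weak beat — an escape tone.

Escape tone.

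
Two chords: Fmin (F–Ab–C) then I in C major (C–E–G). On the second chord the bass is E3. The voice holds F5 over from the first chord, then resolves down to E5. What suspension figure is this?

At the second chord the bass is E3. The suspended F5 lies a ninth above the bass; after resolving down by step to E5, the interval above the bass becomes an octave.
Suspension figures are named by those two intervals: 9–8.

9–8 suspension.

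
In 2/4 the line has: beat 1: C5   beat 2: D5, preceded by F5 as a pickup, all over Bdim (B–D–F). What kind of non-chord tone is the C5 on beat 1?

The harmony at that moment is B diminished triad (B, D, F); C5 is not a chord tone.
It is approached by leap down from F5 and left by step up to D5.
Leap in, step out, metrically accented — an appoggiatura.

Appoggiatura.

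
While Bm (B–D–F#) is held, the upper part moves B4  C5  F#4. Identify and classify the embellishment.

C5 is an escape tone.

The harmony at that moment is B minor triad (B, D, F#); C5 is not a chord tone.
It is approached by step up from B4 and left by leap down to F#4.
Step in, leap out — an escape tone.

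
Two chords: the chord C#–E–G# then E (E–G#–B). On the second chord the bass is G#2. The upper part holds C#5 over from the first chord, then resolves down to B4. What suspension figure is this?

At the second chord the bass is G#2. The suspended C#5 lies a fourth above the bass; after resolving down by step to B4, the interval above the bass becomes a third.
Suspension figures are named by those two intervals: 4–3.

4–3 suspension.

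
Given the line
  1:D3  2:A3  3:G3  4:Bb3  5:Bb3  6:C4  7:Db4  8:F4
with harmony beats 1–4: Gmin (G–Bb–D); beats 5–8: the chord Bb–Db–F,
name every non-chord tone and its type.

The harmony at that moment is G minor triad (G, Bb, D); A3 is not a chord tone.
It is approached by leap up from D3 and left by step down to G3.
Leap in, step out — an appoggiatura.
The harmony at that moment is Bb minor triad (Bb, Db, F); C4 is not a chord tone.
It is approached by step up from Bb3 and left by step up to Db4.
Step in, step out in the same direction — a passing tone.

A3 (beat 2) — appoggiatura; C4 (beat 6) — passing tone.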